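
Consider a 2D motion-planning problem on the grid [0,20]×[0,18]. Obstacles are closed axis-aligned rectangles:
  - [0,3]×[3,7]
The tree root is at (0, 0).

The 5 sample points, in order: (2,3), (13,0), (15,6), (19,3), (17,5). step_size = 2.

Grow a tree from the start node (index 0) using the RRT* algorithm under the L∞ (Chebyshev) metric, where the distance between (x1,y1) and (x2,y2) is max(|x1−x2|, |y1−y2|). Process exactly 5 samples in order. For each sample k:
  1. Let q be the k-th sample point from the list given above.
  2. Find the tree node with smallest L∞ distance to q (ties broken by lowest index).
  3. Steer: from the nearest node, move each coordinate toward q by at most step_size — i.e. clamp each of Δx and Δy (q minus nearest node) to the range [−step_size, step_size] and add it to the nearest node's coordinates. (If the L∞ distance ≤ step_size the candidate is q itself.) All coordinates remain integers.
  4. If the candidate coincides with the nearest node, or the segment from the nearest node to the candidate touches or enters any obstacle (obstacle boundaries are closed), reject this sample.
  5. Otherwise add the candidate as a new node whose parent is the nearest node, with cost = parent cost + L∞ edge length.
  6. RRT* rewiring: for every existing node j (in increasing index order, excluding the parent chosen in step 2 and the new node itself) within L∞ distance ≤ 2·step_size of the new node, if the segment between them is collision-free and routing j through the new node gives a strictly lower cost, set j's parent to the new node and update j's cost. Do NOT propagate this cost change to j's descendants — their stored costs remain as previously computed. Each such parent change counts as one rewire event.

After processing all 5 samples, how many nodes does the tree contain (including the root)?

1. q=(2,3) nearest=0 d=3 new=(2,2) → add node 1 parent=0 cost=2
2. q=(13,0) nearest=1 d=11 new=(4,0) → add node 2 parent=1 cost=4
3. q=(15,6) nearest=2 d=11 new=(6,2) → add node 3 parent=2 cost=6
4. q=(19,3) nearest=3 d=13 new=(8,3) → add node 4 parent=3 cost=8
5. q=(17,5) nearest=4 d=9 new=(10,5) → add node 5 parent=4 cost=10

Node count: 6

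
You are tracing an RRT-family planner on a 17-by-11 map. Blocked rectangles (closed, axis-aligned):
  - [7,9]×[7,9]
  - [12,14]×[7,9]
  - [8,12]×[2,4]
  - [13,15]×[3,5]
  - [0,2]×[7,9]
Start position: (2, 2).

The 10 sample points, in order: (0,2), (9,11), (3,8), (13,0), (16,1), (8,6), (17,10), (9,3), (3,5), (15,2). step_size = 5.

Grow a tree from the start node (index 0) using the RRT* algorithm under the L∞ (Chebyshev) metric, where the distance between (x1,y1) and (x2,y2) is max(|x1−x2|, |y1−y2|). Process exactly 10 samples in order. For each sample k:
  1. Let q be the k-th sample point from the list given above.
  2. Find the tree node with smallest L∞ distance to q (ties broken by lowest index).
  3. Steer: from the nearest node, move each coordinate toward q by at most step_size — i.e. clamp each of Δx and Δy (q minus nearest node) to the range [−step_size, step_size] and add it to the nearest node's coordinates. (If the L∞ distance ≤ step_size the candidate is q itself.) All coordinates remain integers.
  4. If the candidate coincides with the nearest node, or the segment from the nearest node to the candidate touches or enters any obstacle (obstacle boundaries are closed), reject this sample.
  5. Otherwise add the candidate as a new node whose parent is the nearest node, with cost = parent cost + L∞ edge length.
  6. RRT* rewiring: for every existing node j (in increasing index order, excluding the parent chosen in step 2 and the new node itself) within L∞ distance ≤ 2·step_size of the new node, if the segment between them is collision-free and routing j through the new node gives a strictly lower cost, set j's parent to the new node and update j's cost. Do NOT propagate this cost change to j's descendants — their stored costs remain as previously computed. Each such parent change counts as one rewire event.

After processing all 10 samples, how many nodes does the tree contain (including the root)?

1. q=(0,2) nearest=0 d=2 new=(0,2) → add node 1 parent=0 cost=2
2. q=(9,11) nearest=0 d=9 new=(7,7) → blocked by [7,9]×[7,9], reject
3. q=(3,8) nearest=0 d=6 new=(3,7) → add node 2 parent=0 cost=5
4. q=(13,0) nearest=2 d=10 new=(8,2) → blocked by [8,12]×[2,4], reject
5. q=(16,1) nearest=2 d=13 new=(8,2) → blocked by [8,12]×[2,4], reject
6. q=(8,6) nearest=2 d=5 new=(8,6) → add node 3 parent=2 cost=10
7. q=(17,10) nearest=3 d=9 new=(13,10) → add node 4 parent=3 cost=15
8. q=(9,3) nearest=3 d=3 new=(9,3) → blocked by [8,12]×[2,4], reject
9. q=(3,5) nearest=2 d=2 new=(3,5) → add node 5 parent=2 cost=7
10. q=(15,2) nearest=3 d=7 new=(13,2) → blocked by [8,12]×[2,4], reject

Node count: 6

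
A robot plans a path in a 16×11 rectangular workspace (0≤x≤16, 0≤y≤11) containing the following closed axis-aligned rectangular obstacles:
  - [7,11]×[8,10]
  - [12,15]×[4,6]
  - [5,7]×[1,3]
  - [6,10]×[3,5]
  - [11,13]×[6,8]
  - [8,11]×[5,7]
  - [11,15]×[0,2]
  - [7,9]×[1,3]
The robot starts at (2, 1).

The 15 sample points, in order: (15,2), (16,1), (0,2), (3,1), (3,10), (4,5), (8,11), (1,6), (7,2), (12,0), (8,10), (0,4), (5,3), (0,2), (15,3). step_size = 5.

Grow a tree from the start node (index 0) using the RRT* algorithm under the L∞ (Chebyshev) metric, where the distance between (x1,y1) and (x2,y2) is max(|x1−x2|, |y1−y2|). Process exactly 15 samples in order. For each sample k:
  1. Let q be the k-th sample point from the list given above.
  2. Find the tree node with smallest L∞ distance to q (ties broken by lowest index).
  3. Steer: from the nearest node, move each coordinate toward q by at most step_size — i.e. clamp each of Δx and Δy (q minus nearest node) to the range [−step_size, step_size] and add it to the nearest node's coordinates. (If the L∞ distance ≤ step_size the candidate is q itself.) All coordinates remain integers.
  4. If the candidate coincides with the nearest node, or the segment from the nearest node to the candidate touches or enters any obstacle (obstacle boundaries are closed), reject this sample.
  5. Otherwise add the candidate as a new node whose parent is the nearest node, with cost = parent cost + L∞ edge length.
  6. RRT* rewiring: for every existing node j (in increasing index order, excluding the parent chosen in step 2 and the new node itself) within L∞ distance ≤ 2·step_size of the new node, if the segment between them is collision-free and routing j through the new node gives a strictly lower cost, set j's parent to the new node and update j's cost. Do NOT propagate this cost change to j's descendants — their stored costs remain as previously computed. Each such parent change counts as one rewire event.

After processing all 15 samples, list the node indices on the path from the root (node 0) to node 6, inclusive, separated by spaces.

1. q=(15,2) nearest=0 d=13 new=(7,2) → blocked by [5,7]×[1,3], reject
2. q=(16,1) nearest=0 d=14 new=(7,1) → blocked by [5,7]×[1,3], reject
3. q=(0,2) nearest=0 d=2 new=(0,2) → add node 1 parent=0 cost=2
4. q=(3,1) nearest=0 d=1 new=(3,1) → add node 2 parent=0 cost=1
5. q=(3,10) nearest=1 d=8 new=(3,7) → add node 3 parent=1 cost=7
6. q=(4,5) nearest=3 d=2 new=(4,5) → add node 4 parent=3 cost=9
7. q=(8,11) nearest=3 d=5 new=(8,11) → add node 5 parent=3 cost=12
8. q=(1,6) nearest=3 d=2 new=(1,6) → add node 6 parent=3 cost=9
9. q=(7,2) nearest=4 d=3 new=(7,2) → blocked by [5,7]×[1,3], reject
10. q=(12,0) nearest=4 d=8 new=(9,0) → blocked by [5,7]×[1,3], reject
11. q=(8,10) nearest=5 d=1 new=(8,10) → blocked by [7,11]×[8,10], reject
12. q=(0,4) nearest=1 d=2 new=(0,4) → add node 7 parent=1 cost=4; rewire 4→7 (8<9); rewire 6→7 (6<9)
13. q=(5,3) nearest=2 d=2 new=(5,3) → blocked by [5,7]×[1,3], reject
14. q=(0,2) nearest=1 d=0 → coincident, reject
15. q=(15,3) nearest=5 d=8 new=(13,6) → blocked by [7,11]×[8,10], reject

Path: 0 1 7 6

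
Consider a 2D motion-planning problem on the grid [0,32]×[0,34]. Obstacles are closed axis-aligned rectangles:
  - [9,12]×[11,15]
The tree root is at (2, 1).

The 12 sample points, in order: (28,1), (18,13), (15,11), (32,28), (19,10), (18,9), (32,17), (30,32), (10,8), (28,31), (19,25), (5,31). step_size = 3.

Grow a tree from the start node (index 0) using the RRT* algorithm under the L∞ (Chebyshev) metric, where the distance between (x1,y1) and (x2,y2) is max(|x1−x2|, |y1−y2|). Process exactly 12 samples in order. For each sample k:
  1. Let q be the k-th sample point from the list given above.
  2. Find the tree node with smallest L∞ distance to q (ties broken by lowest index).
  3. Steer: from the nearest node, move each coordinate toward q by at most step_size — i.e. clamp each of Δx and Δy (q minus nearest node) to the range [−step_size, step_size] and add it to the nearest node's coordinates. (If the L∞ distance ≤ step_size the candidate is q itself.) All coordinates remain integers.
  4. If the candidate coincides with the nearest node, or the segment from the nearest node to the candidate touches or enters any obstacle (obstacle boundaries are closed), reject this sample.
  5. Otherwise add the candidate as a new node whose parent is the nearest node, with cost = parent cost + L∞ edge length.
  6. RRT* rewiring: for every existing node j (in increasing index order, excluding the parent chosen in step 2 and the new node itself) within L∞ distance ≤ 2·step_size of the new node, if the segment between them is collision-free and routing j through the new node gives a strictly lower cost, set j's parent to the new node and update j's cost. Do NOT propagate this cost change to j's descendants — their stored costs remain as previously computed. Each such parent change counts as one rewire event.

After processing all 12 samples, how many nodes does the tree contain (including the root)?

Node count: 13

1. q=(28,1) nearest=0 d=26 new=(5,1) → add node 1 parent=0 cost=3
2. q=(18,13) nearest=1 d=13 new=(8,4) → add node 2 parent=1 cost=6
3. q=(15,11) nearest=2 d=7 new=(11,7) → add node 3 parent=2 cost=9
4. q=(32,28) nearest=3 d=21 new=(14,10) → add node 4 parent=3 cost=12
5. q=(19,10) nearest=4 d=5 new=(17,10) → add node 5 parent=4 cost=15
6. q=(18,9) nearest=5 d=1 new=(18,9) → add node 6 parent=5 cost=16
7. q=(32,17) nearest=6 d=14 new=(21,12) → add node 7 parent=6 cost=19
8. q=(30,32) nearest=7 d=20 new=(24,15) → add node 8 parent=7 cost=22
9. q=(10,8) nearest=3 d=1 new=(10,8) → add node 9 parent=3 cost=10
10. q=(28,31) nearest=8 d=16 new=(27,18) → add node 10 parent=8 cost=25
11. q=(19,25) nearest=10 d=8 new=(24,21) → add node 11 parent=10 cost=28
12. q=(5,31) nearest=7 d=19 new=(18,15) → add node 12 parent=7 cost=22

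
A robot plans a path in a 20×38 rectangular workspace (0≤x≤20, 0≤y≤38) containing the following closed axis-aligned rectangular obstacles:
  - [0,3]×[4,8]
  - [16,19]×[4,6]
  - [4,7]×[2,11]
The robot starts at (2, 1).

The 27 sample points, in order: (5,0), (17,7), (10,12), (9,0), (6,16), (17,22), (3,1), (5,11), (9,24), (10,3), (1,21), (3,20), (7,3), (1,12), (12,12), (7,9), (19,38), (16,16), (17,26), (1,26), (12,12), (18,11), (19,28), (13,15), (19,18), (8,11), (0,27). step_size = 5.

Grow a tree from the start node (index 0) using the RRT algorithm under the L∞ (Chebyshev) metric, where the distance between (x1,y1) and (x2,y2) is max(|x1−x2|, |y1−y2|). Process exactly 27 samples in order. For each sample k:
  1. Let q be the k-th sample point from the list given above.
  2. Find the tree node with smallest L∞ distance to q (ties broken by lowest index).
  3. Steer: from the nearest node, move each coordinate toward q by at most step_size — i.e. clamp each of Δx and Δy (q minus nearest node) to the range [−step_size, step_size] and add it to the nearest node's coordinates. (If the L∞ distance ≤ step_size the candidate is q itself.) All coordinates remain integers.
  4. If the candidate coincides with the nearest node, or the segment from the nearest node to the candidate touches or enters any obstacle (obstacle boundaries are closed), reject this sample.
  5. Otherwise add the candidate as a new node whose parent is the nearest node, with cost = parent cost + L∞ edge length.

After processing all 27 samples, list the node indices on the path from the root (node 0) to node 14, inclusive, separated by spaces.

1. q=(5,0) nearest=0 d=3 new=(5,0) → add node 1 parent=0 cost=3
2. q=(17,7) nearest=1 d=12 new=(10,5) → blocked by [4,7]×[2,11], reject
3. q=(10,12) nearest=0 d=11 new=(7,6) → blocked by [4,7]×[2,11], reject
4. q=(9,0) nearest=1 d=4 new=(9,0) → add node 2 parent=1 cost=7
5. q=(6,16) nearest=0 d=15 new=(6,6) → blocked by [4,7]×[2,11], reject
6. q=(17,22) nearest=0 d=21 new=(7,6) → blocked by [4,7]×[2,11], reject
7. q=(3,1) nearest=0 d=1 new=(3,1) → add node 3 parent=0 cost=1
8. q=(5,11) nearest=0 d=10 new=(5,6) → blocked by [4,7]×[2,11], reject
9. q=(9,24) nearest=0 d=23 new=(7,6) → blocked by [4,7]×[2,11], reject
10. q=(10,3) nearest=2 d=3 new=(10,3) → add node 4 parent=2 cost=10
11. q=(1,21) nearest=4 d=18 new=(5,8) → blocked by [4,7]×[2,11], reject
12. q=(3,20) nearest=4 d=17 new=(5,8) → blocked by [4,7]×[2,11], reject
13. q=(7,3) nearest=1 d=3 new=(7,3) → blocked by [4,7]×[2,11], reject
14. q=(1,12) nearest=4 d=9 new=(5,8) → blocked by [4,7]×[2,11], reject
15. q=(12,12) nearest=4 d=9 new=(12,8) → add node 5 parent=4 cost=15
16. q=(7,9) nearest=5 d=5 new=(7,9) → blocked by [4,7]×[2,11], reject
17. q=(19,38) nearest=5 d=30 new=(17,13) → add node 6 parent=5 cost=20
18. q=(16,16) nearest=6 d=3 new=(16,16) → add node 7 parent=6 cost=23
19. q=(17,26) nearest=7 d=10 new=(17,21) → add node 8 parent=7 cost=28
20. q=(1,26) nearest=7 d=15 new=(11,21) → add node 9 parent=7 cost=28
21. q=(12,12) nearest=5 d=4 new=(12,12) → add node 10 parent=5 cost=19
22. q=(18,11) nearest=6 d=2 new=(18,11) → add node 11 parent=6 cost=22
23. q=(19,28) nearest=8 d=7 new=(19,26) → add node 12 parent=8 cost=33
24. q=(13,15) nearest=7 d=3 new=(13,15) → add node 13 parent=7 cost=26
25. q=(19,18) nearest=7 d=3 new=(19,18) → add node 14 parent=7 cost=26
26. q=(8,11) nearest=5 d=4 new=(8,11) → add node 15 parent=5 cost=19
27. q=(0,27) nearest=9 d=11 new=(6,26) → add node 16 parent=9 cost=33

Path: 0 1 2 4 5 6 7 14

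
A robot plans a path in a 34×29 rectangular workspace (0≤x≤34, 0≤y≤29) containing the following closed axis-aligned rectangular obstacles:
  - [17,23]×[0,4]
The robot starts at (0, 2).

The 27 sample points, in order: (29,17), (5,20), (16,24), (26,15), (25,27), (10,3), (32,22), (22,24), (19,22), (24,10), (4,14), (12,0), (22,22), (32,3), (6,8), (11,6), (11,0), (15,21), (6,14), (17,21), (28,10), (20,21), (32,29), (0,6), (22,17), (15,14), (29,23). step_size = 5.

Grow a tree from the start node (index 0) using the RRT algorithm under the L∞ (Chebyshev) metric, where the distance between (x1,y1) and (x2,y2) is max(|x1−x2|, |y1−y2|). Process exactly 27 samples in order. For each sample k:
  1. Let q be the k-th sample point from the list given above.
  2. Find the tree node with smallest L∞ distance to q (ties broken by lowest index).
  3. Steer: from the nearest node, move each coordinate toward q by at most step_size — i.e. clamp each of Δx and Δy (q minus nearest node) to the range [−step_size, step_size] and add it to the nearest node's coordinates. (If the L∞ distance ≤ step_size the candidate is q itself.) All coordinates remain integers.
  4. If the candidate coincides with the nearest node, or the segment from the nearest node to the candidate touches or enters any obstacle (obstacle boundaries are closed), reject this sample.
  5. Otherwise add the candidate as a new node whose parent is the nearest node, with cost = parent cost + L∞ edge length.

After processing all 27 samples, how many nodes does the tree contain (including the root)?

1. q=(29,17) nearest=0 d=29 new=(5,7) → add node 1 parent=0 cost=5
2. q=(5,20) nearest=1 d=13 new=(5,12) → add node 2 parent=1 cost=10
3. q=(16,24) nearest=2 d=12 new=(10,17) → add node 3 parent=2 cost=15
4. q=(26,15) nearest=3 d=16 new=(15,15) → add node 4 parent=3 cost=20
5. q=(25,27) nearest=4 d=12 new=(20,20) → add node 5 parent=4 cost=25
6. q=(10,3) nearest=1 d=5 new=(10,3) → add node 6 parent=1 cost=10
7. q=(32,22) nearest=5 d=12 new=(25,22) → add node 7 parent=5 cost=30
8. q=(22,24) nearest=7 d=3 new=(22,24) → add node 8 parent=7 cost=33
9. q=(19,22) nearest=5 d=2 new=(19,22) → add node 9 parent=5 cost=27
10. q=(24,10) nearest=4 d=9 new=(20,10) → add node 10 parent=4 cost=25
11. q=(4,14) nearest=2 d=2 new=(4,14) → add node 11 parent=2 cost=12
12. q=(12,0) nearest=6 d=3 new=(12,0) → add node 12 parent=6 cost=13
13. q=(22,22) nearest=5 d=2 new=(22,22) → add node 13 parent=5 cost=27
14. q=(32,3) nearest=10 d=12 new=(25,5) → add node 14 parent=10 cost=30
15. q=(6,8) nearest=1 d=1 new=(6,8) → add node 15 parent=1 cost=6
16. q=(11,6) nearest=6 d=3 new=(11,6) → add node 16 parent=6 cost=13
17. q=(11,0) nearest=12 d=1 new=(11,0) → add node 17 parent=12 cost=14
18. q=(15,21) nearest=9 d=4 new=(15,21) → add node 18 parent=9 cost=31
19. q=(6,14) nearest=2 d=2 new=(6,14) → add node 19 parent=2 cost=12
20. q=(17,21) nearest=9 d=2 new=(17,21) → add node 20 parent=9 cost=29
21. q=(28,10) nearest=14 d=5 new=(28,10) → add node 21 parent=14 cost=35
22. q=(20,21) nearest=5 d=1 new=(20,21) → add node 22 parent=5 cost=26
23. q=(32,29) nearest=7 d=7 new=(30,27) → add node 23 parent=7 cost=35
24. q=(0,6) nearest=0 d=4 new=(0,6) → add node 24 parent=0 cost=4
25. q=(22,17) nearest=5 d=3 new=(22,17) → add node 25 parent=5 cost=28
26. q=(15,14) nearest=4 d=1 new=(15,14) → add node 26 parent=4 cost=21
27. q=(29,23) nearest=7 d=4 new=(29,23) → add node 27 parent=7 cost=34

Node count: 28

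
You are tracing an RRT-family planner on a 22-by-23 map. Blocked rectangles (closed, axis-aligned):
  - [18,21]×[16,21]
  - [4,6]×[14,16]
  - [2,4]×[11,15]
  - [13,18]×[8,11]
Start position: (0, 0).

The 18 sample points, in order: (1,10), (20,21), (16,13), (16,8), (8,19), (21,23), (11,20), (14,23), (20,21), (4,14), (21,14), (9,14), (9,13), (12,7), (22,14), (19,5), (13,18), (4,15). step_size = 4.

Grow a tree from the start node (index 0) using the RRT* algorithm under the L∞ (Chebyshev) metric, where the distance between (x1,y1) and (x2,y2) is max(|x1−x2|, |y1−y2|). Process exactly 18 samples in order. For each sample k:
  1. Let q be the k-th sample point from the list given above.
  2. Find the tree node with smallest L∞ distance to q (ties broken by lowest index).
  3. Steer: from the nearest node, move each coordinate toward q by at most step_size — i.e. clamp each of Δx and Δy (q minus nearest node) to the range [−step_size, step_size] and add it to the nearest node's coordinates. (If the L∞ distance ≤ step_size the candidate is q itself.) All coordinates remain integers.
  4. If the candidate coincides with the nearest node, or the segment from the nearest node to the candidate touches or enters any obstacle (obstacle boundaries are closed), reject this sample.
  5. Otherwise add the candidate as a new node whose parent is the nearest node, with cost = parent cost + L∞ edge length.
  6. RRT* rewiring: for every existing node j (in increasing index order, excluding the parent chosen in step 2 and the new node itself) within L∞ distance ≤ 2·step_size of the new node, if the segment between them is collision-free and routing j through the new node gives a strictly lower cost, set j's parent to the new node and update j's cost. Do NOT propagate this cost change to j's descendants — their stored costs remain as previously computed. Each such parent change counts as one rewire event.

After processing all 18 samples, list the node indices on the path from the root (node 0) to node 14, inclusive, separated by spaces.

1. q=(1,10) nearest=0 d=10 new=(1,4) → add node 1 parent=0 cost=4
2. q=(20,21) nearest=1 d=19 new=(5,8) → add node 2 parent=1 cost=8
3. q=(16,13) nearest=2 d=11 new=(9,12) → add node 3 parent=2 cost=12
4. q=(16,8) nearest=3 d=7 new=(13,8) → blocked by [13,18]×[8,11], reject
5. q=(8,19) nearest=3 d=7 new=(8,16) → add node 4 parent=3 cost=16
6. q=(21,23) nearest=3 d=12 new=(13,16) → add node 5 parent=3 cost=16
7. q=(11,20) nearest=4 d=4 new=(11,20) → add node 6 parent=4 cost=20
8. q=(14,23) nearest=6 d=3 new=(14,23) → add node 7 parent=6 cost=23
9. q=(20,21) nearest=7 d=6 new=(18,21) → blocked by [18,21]×[16,21], reject
10. q=(4,14) nearest=4 d=4 new=(4,14) → blocked by [4,6]×[14,16], reject
11. q=(21,14) nearest=5 d=8 new=(17,14) → add node 8 parent=5 cost=20
12. q=(9,14) nearest=3 d=2 new=(9,14) → add node 9 parent=3 cost=14
13. q=(9,13) nearest=3 d=1 new=(9,13) → add node 10 parent=3 cost=13
14. q=(12,7) nearest=3 d=5 new=(12,8) → add node 11 parent=3 cost=16
15. q=(22,14) nearest=8 d=5 new=(21,14) → add node 12 parent=8 cost=24
16. q=(19,5) nearest=11 d=7 new=(16,5) → add node 13 parent=11 cost=20
17. q=(13,18) nearest=5 d=2 new=(13,18) → add node 14 parent=5 cost=18
18. q=(4,15) nearest=4 d=4 new=(4,15) → blocked by [4,6]×[14,16], reject

Path: 0 1 2 3 5 14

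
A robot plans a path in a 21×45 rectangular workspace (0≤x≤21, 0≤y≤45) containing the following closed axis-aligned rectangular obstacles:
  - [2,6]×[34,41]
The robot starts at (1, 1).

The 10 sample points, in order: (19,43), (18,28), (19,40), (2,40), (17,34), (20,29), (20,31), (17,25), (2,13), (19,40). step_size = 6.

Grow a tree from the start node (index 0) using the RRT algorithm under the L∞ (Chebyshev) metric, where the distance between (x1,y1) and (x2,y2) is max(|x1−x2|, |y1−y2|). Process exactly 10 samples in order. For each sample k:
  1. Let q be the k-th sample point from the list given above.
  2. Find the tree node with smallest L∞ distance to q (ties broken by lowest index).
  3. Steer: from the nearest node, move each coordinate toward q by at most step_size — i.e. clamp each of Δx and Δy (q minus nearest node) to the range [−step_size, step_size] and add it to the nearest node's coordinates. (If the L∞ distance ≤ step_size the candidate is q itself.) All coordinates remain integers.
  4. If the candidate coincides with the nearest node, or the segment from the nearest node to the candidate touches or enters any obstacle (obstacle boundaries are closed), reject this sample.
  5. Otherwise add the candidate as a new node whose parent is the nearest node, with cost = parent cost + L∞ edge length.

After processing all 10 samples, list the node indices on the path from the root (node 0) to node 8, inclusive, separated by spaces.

1. q=(19,43) nearest=0 d=42 new=(7,7) → add node 1 parent=0 cost=6
2. q=(18,28) nearest=1 d=21 new=(13,13) → add node 2 parent=1 cost=12
3. q=(19,40) nearest=2 d=27 new=(19,19) → add node 3 parent=2 cost=18
4. q=(2,40) nearest=3 d=21 new=(13,25) → add node 4 parent=3 cost=24
5. q=(17,34) nearest=4 d=9 new=(17,31) → add node 5 parent=4 cost=30
6. q=(20,29) nearest=5 d=3 new=(20,29) → add node 6 parent=5 cost=33
7. q=(20,31) nearest=6 d=2 new=(20,31) → add node 7 parent=6 cost=35
8. q=(17,25) nearest=4 d=4 new=(17,25) → add node 8 parent=4 cost=28
9. q=(2,13) nearest=1 d=6 new=(2,13) → add node 9 parent=1 cost=12
10. q=(19,40) nearest=5 d=9 new=(19,37) → add node 10 parent=5 cost=36

Path: 0 1 2 3 4 8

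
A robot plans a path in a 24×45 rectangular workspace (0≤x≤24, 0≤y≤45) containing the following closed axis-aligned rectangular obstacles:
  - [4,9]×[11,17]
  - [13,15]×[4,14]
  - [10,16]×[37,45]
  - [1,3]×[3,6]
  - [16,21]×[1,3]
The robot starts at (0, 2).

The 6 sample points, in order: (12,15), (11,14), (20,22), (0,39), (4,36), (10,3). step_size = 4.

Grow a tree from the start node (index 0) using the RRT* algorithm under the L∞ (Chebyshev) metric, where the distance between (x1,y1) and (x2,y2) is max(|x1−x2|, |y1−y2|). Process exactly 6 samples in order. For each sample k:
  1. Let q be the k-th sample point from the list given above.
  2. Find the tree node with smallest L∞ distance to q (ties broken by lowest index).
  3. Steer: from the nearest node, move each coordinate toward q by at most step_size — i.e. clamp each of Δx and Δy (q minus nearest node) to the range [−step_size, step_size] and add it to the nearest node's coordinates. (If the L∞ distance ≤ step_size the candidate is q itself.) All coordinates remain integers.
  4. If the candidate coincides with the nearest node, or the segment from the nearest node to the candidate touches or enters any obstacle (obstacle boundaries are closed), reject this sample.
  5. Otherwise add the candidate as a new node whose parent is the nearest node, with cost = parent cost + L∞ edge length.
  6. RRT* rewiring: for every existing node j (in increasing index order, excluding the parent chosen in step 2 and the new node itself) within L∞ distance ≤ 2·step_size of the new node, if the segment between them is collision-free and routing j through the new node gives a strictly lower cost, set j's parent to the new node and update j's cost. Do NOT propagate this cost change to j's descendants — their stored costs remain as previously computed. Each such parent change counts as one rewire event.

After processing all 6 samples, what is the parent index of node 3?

Parent of node 3: 2

1. q=(12,15) nearest=0 d=13 new=(4,6) → blocked by [1,3]×[3,6], reject
2. q=(11,14) nearest=0 d=12 new=(4,6) → blocked by [1,3]×[3,6], reject
3. q=(20,22) nearest=0 d=20 new=(4,6) → blocked by [1,3]×[3,6], reject
4. q=(0,39) nearest=0 d=37 new=(0,6) → add node 1 parent=0 cost=4
5. q=(4,36) nearest=1 d=30 new=(4,10) → add node 2 parent=1 cost=8
6. q=(10,3) nearest=2 d=7 new=(8,6) → add node 3 parent=2 cost=12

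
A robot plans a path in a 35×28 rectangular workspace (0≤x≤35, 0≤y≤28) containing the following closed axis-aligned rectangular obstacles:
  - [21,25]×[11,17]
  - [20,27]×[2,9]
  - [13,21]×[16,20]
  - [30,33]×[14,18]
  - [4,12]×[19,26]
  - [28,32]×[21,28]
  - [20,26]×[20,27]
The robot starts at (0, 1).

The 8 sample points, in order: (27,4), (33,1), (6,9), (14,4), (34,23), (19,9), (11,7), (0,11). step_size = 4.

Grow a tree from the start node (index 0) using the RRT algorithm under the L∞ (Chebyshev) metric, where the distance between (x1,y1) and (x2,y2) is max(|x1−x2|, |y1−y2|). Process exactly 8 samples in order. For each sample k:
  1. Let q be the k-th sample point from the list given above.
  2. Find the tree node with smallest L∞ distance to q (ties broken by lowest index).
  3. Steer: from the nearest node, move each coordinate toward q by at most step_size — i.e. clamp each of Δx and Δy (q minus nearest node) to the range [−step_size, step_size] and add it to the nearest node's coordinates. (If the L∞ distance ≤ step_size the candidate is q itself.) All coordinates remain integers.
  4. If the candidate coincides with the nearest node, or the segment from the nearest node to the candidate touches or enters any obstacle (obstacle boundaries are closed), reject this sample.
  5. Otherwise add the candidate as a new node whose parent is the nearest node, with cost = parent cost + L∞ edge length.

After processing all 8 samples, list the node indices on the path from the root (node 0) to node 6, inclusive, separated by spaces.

Path: 0 1 2 4 5 6

1. q=(27,4) nearest=0 d=27 new=(4,4) → add node 1 parent=0 cost=4
2. q=(33,1) nearest=1 d=29 new=(8,1) → add node 2 parent=1 cost=8
3. q=(6,9) nearest=1 d=5 new=(6,8) → add node 3 parent=1 cost=8
4. q=(14,4) nearest=2 d=6 new=(12,4) → add node 4 parent=2 cost=12
5. q=(34,23) nearest=4 d=22 new=(16,8) → add node 5 parent=4 cost=16
6. q=(19,9) nearest=5 d=3 new=(19,9) → add node 6 parent=5 cost=19
7. q=(11,7) nearest=4 d=3 new=(11,7) → add node 7 parent=4 cost=15
8. q=(0,11) nearest=3 d=6 new=(2,11) → add node 8 parent=3 cost=12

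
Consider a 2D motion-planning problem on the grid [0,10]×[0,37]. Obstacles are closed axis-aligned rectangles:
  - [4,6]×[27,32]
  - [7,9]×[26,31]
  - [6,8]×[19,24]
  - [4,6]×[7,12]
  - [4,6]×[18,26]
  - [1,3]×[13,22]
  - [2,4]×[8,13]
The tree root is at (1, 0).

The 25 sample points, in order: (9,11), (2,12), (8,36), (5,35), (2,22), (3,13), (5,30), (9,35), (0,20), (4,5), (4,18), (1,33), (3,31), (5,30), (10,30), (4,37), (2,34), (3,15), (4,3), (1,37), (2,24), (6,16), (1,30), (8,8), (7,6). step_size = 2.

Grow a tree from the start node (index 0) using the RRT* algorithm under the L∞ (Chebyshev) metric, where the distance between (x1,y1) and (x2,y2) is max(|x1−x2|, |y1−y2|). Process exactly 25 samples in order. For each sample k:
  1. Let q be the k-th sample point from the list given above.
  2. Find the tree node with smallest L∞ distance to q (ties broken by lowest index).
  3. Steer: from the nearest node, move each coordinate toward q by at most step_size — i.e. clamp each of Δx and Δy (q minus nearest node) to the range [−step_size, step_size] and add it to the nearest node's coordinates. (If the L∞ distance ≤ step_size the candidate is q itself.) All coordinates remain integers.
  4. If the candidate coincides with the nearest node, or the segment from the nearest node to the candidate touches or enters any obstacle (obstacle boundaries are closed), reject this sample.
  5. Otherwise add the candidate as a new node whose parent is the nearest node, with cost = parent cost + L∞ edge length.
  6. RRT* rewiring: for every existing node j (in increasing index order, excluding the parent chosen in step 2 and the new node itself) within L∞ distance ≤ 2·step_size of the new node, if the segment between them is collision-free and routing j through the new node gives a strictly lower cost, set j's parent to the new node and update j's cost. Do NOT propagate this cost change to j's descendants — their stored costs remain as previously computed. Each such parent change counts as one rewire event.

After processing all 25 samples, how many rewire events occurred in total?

1. q=(9,11) nearest=0 d=11 new=(3,2) → add node 1 parent=0 cost=2
2. q=(2,12) nearest=1 d=10 new=(2,4) → add node 2 parent=1 cost=4
3. q=(8,36) nearest=2 d=32 new=(4,6) → add node 3 parent=2 cost=6
4. q=(5,35) nearest=3 d=29 new=(5,8) → blocked by [4,6]×[7,12], reject
5. q=(2,22) nearest=3 d=16 new=(2,8) → blocked by [2,4]×[8,13], reject
6. q=(3,13) nearest=3 d=7 new=(3,8) → blocked by [2,4]×[8,13], reject
7. q=(5,30) nearest=3 d=24 new=(5,8) → blocked by [4,6]×[7,12], reject
8. q=(9,35) nearest=3 d=29 new=(6,8) → blocked by [4,6]×[7,12], reject
9. q=(0,20) nearest=3 d=14 new=(2,8) → blocked by [2,4]×[8,13], reject
10. q=(4,5) nearest=3 d=1 new=(4,5) → add node 4 parent=3 cost=7
11. q=(4,18) nearest=3 d=12 new=(4,8) → blocked by [4,6]×[7,12], reject
12. q=(1,33) nearest=3 d=27 new=(2,8) → blocked by [2,4]×[8,13], reject
13. q=(3,31) nearest=3 d=25 new=(3,8) → blocked by [2,4]×[8,13], reject
14. q=(5,30) nearest=3 d=24 new=(5,8) → blocked by [4,6]×[7,12], reject
15. q=(10,30) nearest=3 d=24 new=(6,8) → blocked by [4,6]×[7,12], reject
16. q=(4,37) nearest=3 d=31 new=(4,8) → blocked by [4,6]×[7,12], reject
17. q=(2,34) nearest=3 d=28 new=(2,8) → blocked by [2,4]×[8,13], reject
18. q=(3,15) nearest=3 d=9 new=(3,8) → blocked by [2,4]×[8,13], reject
19. q=(4,3) nearest=1 d=1 new=(4,3) → add node 5 parent=1 cost=3; rewire 4→5 (5<7)
20. q=(1,37) nearest=3 d=31 new=(2,8) → blocked by [2,4]×[8,13], reject
21. q=(2,24) nearest=3 d=18 new=(2,8) → blocked by [2,4]×[8,13], reject
22. q=(6,16) nearest=3 d=10 new=(6,8) → blocked by [4,6]×[7,12], reject
23. q=(1,30) nearest=3 d=24 new=(2,8) → blocked by [2,4]×[8,13], reject
24. q=(8,8) nearest=3 d=4 new=(6,8) → blocked by [4,6]×[7,12], reject
25. q=(7,6) nearest=3 d=3 new=(6,6) → add node 6 parent=3 cost=8

Rewire events: 1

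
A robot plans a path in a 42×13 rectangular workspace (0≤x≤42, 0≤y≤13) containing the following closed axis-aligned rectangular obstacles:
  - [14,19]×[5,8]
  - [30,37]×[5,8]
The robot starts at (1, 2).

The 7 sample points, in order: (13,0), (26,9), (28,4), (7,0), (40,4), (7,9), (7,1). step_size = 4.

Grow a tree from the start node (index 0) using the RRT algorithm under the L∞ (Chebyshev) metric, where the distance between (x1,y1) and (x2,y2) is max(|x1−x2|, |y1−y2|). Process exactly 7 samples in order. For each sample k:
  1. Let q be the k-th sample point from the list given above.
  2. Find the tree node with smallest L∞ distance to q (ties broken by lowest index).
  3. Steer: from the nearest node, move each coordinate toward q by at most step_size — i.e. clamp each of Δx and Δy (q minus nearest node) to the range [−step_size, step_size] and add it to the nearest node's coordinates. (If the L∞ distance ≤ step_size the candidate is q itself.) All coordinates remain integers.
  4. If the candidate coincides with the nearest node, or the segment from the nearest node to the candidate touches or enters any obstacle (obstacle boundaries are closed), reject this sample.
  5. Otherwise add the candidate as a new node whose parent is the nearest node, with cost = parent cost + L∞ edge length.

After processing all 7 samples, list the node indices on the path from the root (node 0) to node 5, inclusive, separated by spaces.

1. q=(13,0) nearest=0 d=12 new=(5,0) → add node 1 parent=0 cost=4
2. q=(26,9) nearest=1 d=21 new=(9,4) → add node 2 parent=1 cost=8
3. q=(28,4) nearest=2 d=19 new=(13,4) → add node 3 parent=2 cost=12
4. q=(7,0) nearest=1 d=2 new=(7,0) → add node 4 parent=1 cost=6
5. q=(40,4) nearest=3 d=27 new=(17,4) → add node 5 parent=3 cost=16
6. q=(7,9) nearest=2 d=5 new=(7,8) → add node 6 parent=2 cost=12
7. q=(7,1) nearest=4 d=1 new=(7,1) → add node 7 parent=4 cost=7

Path: 0 1 2 3 5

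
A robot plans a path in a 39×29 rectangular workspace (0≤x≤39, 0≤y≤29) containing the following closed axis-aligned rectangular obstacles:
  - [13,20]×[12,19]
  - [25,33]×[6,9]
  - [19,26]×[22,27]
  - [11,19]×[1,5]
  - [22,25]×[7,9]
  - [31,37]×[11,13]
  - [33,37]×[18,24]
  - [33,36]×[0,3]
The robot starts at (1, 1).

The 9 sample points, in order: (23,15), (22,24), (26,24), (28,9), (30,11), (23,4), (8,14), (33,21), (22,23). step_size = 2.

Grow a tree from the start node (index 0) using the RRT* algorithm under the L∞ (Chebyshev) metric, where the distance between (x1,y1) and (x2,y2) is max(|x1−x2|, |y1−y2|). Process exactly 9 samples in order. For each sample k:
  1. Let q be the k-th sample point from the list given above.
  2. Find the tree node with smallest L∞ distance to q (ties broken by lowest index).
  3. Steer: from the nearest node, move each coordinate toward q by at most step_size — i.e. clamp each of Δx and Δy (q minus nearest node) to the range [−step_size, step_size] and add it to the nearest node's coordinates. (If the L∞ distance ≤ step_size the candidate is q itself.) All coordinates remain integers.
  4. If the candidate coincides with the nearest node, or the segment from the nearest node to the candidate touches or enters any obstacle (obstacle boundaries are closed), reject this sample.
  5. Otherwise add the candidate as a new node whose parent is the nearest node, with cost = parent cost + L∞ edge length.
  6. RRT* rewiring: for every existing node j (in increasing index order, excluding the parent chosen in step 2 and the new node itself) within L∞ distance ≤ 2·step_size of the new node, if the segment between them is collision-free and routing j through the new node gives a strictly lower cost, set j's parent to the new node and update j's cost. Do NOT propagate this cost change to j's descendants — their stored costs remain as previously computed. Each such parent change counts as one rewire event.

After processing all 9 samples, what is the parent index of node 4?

Parent of node 4: 3

1. q=(23,15) nearest=0 d=22 new=(3,3) → add node 1 parent=0 cost=2
2. q=(22,24) nearest=1 d=21 new=(5,5) → add node 2 parent=1 cost=4
3. q=(26,24) nearest=2 d=21 new=(7,7) → add node 3 parent=2 cost=6
4. q=(28,9) nearest=3 d=21 new=(9,9) → add node 4 parent=3 cost=8
5. q=(30,11) nearest=4 d=21 new=(11,11) → add node 5 parent=4 cost=10
6. q=(23,4) nearest=5 d=12 new=(13,9) → add node 6 parent=5 cost=12
7. q=(8,14) nearest=5 d=3 new=(9,13) → add node 7 parent=5 cost=12
8. q=(33,21) nearest=6 d=20 new=(15,11) → add node 8 parent=6 cost=14
9. q=(22,23) nearest=5 d=12 new=(13,13) → blocked by [13,20]×[12,19], reject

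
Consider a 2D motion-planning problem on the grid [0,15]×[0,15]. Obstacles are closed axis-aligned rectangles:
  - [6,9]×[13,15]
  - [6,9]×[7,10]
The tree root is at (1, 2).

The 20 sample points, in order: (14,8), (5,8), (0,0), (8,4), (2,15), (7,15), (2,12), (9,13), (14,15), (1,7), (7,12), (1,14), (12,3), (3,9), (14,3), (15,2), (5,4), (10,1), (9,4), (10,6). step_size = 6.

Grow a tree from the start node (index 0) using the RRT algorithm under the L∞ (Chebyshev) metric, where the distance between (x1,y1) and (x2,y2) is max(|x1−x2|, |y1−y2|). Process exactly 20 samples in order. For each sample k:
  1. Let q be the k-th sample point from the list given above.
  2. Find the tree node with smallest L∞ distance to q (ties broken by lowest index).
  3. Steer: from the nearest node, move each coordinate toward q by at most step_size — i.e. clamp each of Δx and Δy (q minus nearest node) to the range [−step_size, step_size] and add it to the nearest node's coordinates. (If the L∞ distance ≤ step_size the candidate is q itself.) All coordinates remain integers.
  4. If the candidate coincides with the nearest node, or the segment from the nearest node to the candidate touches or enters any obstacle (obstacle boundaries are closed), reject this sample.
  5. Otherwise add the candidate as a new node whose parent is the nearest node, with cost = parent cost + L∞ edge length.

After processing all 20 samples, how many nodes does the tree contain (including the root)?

Node count: 16

1. q=(14,8) nearest=0 d=13 new=(7,8) → blocked by [6,9]×[7,10], reject
2. q=(5,8) nearest=0 d=6 new=(5,8) → add node 1 parent=0 cost=6
3. q=(0,0) nearest=0 d=2 new=(0,0) → add node 2 parent=0 cost=2
4. q=(8,4) nearest=1 d=4 new=(8,4) → add node 3 parent=1 cost=10
5. q=(2,15) nearest=1 d=7 new=(2,14) → add node 4 parent=1 cost=12
6. q=(7,15) nearest=4 d=5 new=(7,15) → blocked by [6,9]×[13,15], reject
7. q=(2,12) nearest=4 d=2 new=(2,12) → add node 5 parent=4 cost=14
8. q=(9,13) nearest=1 d=5 new=(9,13) → blocked by [6,9]×[13,15], reject
9. q=(14,15) nearest=1 d=9 new=(11,14) → blocked by [6,9]×[7,10], reject
10. q=(1,7) nearest=1 d=4 new=(1,7) → add node 6 parent=1 cost=10
11. q=(7,12) nearest=1 d=4 new=(7,12) → blocked by [6,9]×[7,10], reject
12. q=(1,14) nearest=4 d=1 new=(1,14) → add node 7 parent=4 cost=13
13. q=(12,3) nearest=3 d=4 new=(12,3) → add node 8 parent=3 cost=14
14. q=(3,9) nearest=1 d=2 new=(3,9) → add node 9 parent=1 cost=8
15. q=(14,3) nearest=8 d=2 new=(14,3) → add node 10 parent=8 cost=16
16. q=(15,2) nearest=10 d=1 new=(15,2) → add node 11 parent=10 cost=17
17. q=(5,4) nearest=3 d=3 new=(5,4) → add node 12 parent=3 cost=13
18. q=(10,1) nearest=8 d=2 new=(10,1) → add node 13 parent=8 cost=16
19. q=(9,4) nearest=3 d=1 new=(9,4) → add node 14 parent=3 cost=11
20. q=(10,6) nearest=3 d=2 new=(10,6) → add node 15 parent=3 cost=12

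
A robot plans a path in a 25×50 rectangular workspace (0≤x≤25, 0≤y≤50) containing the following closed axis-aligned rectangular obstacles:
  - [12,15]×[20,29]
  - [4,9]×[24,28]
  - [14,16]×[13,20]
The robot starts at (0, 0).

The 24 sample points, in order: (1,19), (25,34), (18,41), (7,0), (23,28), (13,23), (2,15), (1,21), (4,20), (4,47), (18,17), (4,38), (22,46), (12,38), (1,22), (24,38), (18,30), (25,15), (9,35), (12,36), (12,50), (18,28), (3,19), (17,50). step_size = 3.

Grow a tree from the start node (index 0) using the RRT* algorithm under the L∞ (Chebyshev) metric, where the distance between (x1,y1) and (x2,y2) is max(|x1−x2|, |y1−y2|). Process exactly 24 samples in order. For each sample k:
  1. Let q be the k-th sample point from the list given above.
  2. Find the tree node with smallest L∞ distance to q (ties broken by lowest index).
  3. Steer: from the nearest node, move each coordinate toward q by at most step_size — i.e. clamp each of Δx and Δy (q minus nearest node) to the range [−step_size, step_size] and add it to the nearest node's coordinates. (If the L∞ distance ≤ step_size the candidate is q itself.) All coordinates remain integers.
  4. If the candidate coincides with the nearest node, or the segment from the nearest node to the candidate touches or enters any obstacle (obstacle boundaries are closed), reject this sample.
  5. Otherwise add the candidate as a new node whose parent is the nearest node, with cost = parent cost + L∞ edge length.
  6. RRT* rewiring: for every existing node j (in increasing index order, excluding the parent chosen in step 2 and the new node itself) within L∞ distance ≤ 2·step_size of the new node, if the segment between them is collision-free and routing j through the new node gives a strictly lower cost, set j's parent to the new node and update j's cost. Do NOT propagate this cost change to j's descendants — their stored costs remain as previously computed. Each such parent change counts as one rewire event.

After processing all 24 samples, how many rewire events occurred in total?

Rewire events: 1

1. q=(1,19) nearest=0 d=19 new=(1,3) → add node 1 parent=0 cost=3
2. q=(25,34) nearest=1 d=31 new=(4,6) → add node 2 parent=1 cost=6
3. q=(18,41) nearest=2 d=35 new=(7,9) → add node 3 parent=2 cost=9
4. q=(7,0) nearest=1 d=6 new=(4,0) → add node 4 parent=1 cost=6
5. q=(23,28) nearest=3 d=19 new=(10,12) → add node 5 parent=3 cost=12
6. q=(13,23) nearest=5 d=11 new=(13,15) → add node 6 parent=5 cost=15
7. q=(2,15) nearest=3 d=6 new=(4,12) → add node 7 parent=3 cost=12
8. q=(1,21) nearest=5 d=9 new=(7,15) → add node 8 parent=5 cost=15
9. q=(4,20) nearest=8 d=5 new=(4,18) → add node 9 parent=8 cost=18
10. q=(4,47) nearest=9 d=29 new=(4,21) → add node 10 parent=9 cost=21
11. q=(18,17) nearest=6 d=5 new=(16,17) → blocked by [14,16]×[13,20], reject
12. q=(4,38) nearest=10 d=17 new=(4,24) → blocked by [4,9]×[24,28], reject
13. q=(22,46) nearest=10 d=25 new=(7,24) → blocked by [4,9]×[24,28], reject
14. q=(12,38) nearest=10 d=17 new=(7,24) → blocked by [4,9]×[24,28], reject
15. q=(1,22) nearest=10 d=3 new=(1,22) → add node 11 parent=10 cost=24
16. q=(24,38) nearest=9 d=20 new=(7,21) → add node 12 parent=9 cost=21
17. q=(18,30) nearest=12 d=11 new=(10,24) → add node 13 parent=12 cost=24
18. q=(25,15) nearest=6 d=12 new=(16,15) → blocked by [14,16]×[13,20], reject
19. q=(9,35) nearest=13 d=11 new=(9,27) → blocked by [4,9]×[24,28], reject
20. q=(12,36) nearest=13 d=12 new=(12,27) → blocked by [12,15]×[20,29], reject
21. q=(12,50) nearest=13 d=26 new=(12,27) → blocked by [12,15]×[20,29], reject
22. q=(18,28) nearest=13 d=8 new=(13,27) → blocked by [12,15]×[20,29], reject
23. q=(3,19) nearest=9 d=1 new=(3,19) → add node 14 parent=9 cost=19; rewire 11→14 (22<24)
24. q=(17,50) nearest=13 d=26 new=(13,27) → blocked by [12,15]×[20,29], reject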